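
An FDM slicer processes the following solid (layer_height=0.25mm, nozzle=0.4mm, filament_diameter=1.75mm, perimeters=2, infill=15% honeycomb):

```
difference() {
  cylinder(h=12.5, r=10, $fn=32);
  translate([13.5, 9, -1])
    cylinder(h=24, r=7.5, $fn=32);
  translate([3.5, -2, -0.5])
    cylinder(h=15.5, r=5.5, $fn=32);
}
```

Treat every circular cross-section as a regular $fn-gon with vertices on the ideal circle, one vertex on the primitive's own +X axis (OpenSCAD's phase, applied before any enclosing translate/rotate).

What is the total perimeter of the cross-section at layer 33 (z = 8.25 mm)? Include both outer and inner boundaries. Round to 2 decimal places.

97.32 mm

At z = 8.25 mm: the cylinder: section is a regular 32-gon, circumradius r=10 (perimeter = 2·32·10.000·sin(180°/32) = 62.73 mm); the r=7.5 cylinder at (13.5, 9) contributes a regular 32-gon of circumradius 7.5 (perimeter = 2·32·7.500·sin(180°/32) = 47.05 mm); the r=5.5 cylinder at (3.5, -2) contributes a regular 32-gon of circumradius 5.5 (perimeter = 2·32·5.500·sin(180°/32) = 34.50 mm); Taking the first minus the rest: starting from the r=10 cylinder, the r=7.5 cylinder at (13.5, 9) partially overlaps it — only the 5.18 mm² overlap (of its 175.58 mm²) is removed, clipping the outline; the r=5.5 cylinder at (3.5, -2) lies wholly inside it (removes its full 94.42 mm² and its 34.50 mm outline becomes a hole wall) — boundary (outer + 1 inner loop) = 97.32 mm. Overall, the cross-section is one region with 1 hole. Total boundary length (outer + inner) = 97.32 mm.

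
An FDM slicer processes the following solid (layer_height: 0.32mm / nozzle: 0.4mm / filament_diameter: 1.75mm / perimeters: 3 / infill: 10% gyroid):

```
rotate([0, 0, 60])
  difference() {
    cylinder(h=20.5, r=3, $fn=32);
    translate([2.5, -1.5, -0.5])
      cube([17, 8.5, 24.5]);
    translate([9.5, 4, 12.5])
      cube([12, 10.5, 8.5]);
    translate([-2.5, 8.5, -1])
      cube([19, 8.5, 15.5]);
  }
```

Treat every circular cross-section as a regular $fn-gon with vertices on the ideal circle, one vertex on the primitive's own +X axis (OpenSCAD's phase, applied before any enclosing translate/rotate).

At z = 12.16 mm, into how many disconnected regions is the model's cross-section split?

At z = 12.16 mm: the cylinder: section is a regular 32-gon, circumradius r=3; the cube at (2.5, -1.5) is present — its section is the full 17×8.5 rectangle; the cube at (9.5, 4) is not intersected at this z (z outside [12.5, 21]); the 19×8.5 cube at (-2.5, 8.5) contributes its full rectangle; Subtracting the remaining from the first: starting from the r=3 cylinder, the 17×8.5 cube at (2.5, -1.5) partially overlaps it — only the 1.08 mm² overlap (of its 144.50 mm²) is removed, clipping the outline; the 19×8.5 cube at (-2.5, 8.5) misses the remaining region (no effect) — 1 connected region; (rotated 60° about Z; rotation is an isometry so areas/perimeters/island counts are preserved). The result has 1 disconnected region.

1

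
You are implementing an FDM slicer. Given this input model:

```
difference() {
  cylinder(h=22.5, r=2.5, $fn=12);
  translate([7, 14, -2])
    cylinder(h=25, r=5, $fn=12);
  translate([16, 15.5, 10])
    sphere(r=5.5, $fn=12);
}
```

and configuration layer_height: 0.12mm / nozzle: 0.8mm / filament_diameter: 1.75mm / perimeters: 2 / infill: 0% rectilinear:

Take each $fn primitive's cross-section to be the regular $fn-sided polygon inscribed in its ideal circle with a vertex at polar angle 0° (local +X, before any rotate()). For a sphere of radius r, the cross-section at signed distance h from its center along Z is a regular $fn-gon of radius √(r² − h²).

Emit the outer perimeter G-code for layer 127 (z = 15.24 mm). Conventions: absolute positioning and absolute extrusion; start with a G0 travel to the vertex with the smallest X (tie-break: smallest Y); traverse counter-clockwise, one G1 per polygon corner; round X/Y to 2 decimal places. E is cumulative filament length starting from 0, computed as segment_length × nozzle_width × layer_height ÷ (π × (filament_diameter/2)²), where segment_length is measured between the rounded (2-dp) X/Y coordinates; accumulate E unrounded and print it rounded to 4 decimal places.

G0 X-2.50 Y0.00 Z15.24
G1 X-2.17 Y-1.25 E0.0516
G1 X-1.25 Y-2.17 E0.1035
G1 X0.00 Y-2.50 E0.1551
G1 X1.25 Y-2.17 E0.2067
G1 X2.17 Y-1.25 E0.2587
G1 X2.50 Y0.00 E0.3103
G1 X2.17 Y1.25 E0.3619
G1 X1.25 Y2.17 E0.4138
G1 X0.00 Y2.50 E0.4654
G1 X-1.25 Y2.17 E0.5170
G1 X-2.17 Y1.25 E0.5689
G1 X-2.50 Y0.00 E0.6205

At z = 15.24 mm: the r=2.5 cylinder gives a regular 12-gon of circumradius 2.5 (constant along its height); the cylinder at (7, 14): section is a regular 12-gon, circumradius r=5; the r=5.5 sphere at (16, 15.5) contributes a regular 12-gon of circumradius √(5.5²−5.24²) = 1.671; After the difference (first − rest): starting from the r=2.5 cylinder, the r=5 cylinder at (7, 14) misses the remaining region (no effect); the r=5.5 sphere at (16, 15.5) misses the remaining region (no effect) — 1 connected region. The outline is a single polygon with 12 vertices. Extrusion per mm of travel: 0.8 × 0.12 / (π × 0.875²) = 0.039912. Accumulating E over each segment gives final E = 0.6205.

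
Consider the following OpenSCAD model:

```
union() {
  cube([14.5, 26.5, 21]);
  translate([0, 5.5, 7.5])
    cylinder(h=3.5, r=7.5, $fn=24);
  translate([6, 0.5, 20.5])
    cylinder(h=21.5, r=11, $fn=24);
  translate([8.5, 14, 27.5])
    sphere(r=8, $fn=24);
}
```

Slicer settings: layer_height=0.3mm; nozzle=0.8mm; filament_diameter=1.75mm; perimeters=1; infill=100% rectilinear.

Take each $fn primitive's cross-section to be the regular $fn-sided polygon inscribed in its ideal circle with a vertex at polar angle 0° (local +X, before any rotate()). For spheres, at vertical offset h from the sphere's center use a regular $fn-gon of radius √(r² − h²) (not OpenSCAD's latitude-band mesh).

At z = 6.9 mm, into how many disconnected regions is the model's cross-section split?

At z = 6.9 mm: the cube is present — its section is the full 14.5×26.5 rectangle; the cylinder at (0, 5.5) does not reach this height (z outside [7.5, 11]); the cylinder at (6, 0.5) is not intersected at this z (z outside [20.5, 42]); the sphere at (8.5, 14) does not reach this height (|z−center|=20.600 > r=8); Merging all regions: only the 14.5×26.5 cube is present, so the union is just that shape — 1 connected region. The result has 1 disconnected region.

1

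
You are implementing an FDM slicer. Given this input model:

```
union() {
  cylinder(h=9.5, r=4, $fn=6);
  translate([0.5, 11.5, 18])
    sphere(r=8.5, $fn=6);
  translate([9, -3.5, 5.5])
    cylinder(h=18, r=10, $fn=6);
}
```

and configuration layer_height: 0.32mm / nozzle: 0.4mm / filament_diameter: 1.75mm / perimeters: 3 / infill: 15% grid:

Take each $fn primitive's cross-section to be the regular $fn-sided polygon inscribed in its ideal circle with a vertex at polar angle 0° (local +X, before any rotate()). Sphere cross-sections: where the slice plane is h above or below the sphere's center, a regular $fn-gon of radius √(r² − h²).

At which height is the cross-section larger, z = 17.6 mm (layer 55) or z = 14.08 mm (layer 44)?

layer 55 (z = 17.6 mm)

Layer 55 (z = 17.6): the cylinder is absent (z outside [0, 9.5]); the r=8.5 sphere at (0.5, 11.5) contributes a regular 6-gon of circumradius √(8.5²−0.4²) = 8.491 (area = (6/2)·8.491²·sin(360°/6) = 187.30 mm²); the cylinder at (9, -3.5): section is a regular 6-gon, circumradius r=10 (area = (6/2)·10.000²·sin(360°/6) = 259.81 mm²); Merging all regions: the regions partially overlap — summed areas 447.10 mm² minus the doubly-counted overlap 1.35 mm² gives 445.75 mm² — area = 445.75 mm². So its area = 445.75 mm². Layer 44 (z = 14.08): the cylinder is not intersected at this z (z outside [0, 9.5]); the r=8.5 sphere at (0.5, 11.5) slices to a regular 6-gon of circumradius 7.542 (√(r²−h²) with h=3.92 from center) (area = (6/2)·7.542²·sin(360°/6) = 147.79 mm²); the cylinder at (9, -3.5): section is a regular 6-gon, circumradius r=10 (area = (6/2)·10.000²·sin(360°/6) = 259.81 mm²); Merging all regions: the regions partially overlap — summed areas 407.60 mm² minus the doubly-counted overlap 0.07 mm² gives 407.52 mm² — area = 407.52 mm². So its area = 407.52 mm². Layer 55 is larger (445.75 vs 407.52 mm²).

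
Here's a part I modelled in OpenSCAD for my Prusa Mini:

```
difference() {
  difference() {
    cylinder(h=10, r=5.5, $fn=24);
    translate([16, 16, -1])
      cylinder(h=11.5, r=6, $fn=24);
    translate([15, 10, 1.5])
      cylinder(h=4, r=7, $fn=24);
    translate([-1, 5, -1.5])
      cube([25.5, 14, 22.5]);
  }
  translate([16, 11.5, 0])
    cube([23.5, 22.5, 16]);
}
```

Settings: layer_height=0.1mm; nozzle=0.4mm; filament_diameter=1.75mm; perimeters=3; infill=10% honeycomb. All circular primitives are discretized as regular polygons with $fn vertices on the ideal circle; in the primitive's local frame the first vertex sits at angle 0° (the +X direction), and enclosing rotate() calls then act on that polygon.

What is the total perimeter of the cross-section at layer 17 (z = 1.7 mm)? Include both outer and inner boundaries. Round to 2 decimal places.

At z = 1.7 mm: the r=5.5 cylinder gives a regular 24-gon of circumradius 5.5 (constant along its height) (perimeter = 2·24·5.500·sin(180°/24) = 34.46 mm); the cylinder at (16, 16): section is a regular 24-gon, circumradius r=6 (perimeter = 2·24·6.000·sin(180°/24) = 37.59 mm); the cylinder at (15, 10): section is a regular 24-gon, circumradius r=7 (perimeter = 2·24·7.000·sin(180°/24) = 43.86 mm); the cube at (-1, 5) is present — its section is the full 25.5×14 rectangle (perimeter 79.00 mm); After the difference (first − rest): starting from the r=5.5 cylinder, the r=6 cylinder at (16, 16) misses the remaining region (no effect); the r=7 cylinder at (15, 10) misses the remaining region (no effect); the 25.5×14 cube at (-1, 5) partially overlaps it — only the 1.13 mm² overlap (of its 357.00 mm²) is removed, clipping the outline — boundary = 34.74 mm; the cube at (16, 11.5) (footprint 23.5×22.5) is included at this height (perimeter 92.00 mm); Taking the first minus the rest: starting from that combined region, the 23.5×22.5 cube at (16, 11.5) misses the remaining region (no effect) — boundary = 34.74 mm. Overall, the cross-section is a single solid region. Total boundary length (outer) = 34.74 mm.

34.74 mm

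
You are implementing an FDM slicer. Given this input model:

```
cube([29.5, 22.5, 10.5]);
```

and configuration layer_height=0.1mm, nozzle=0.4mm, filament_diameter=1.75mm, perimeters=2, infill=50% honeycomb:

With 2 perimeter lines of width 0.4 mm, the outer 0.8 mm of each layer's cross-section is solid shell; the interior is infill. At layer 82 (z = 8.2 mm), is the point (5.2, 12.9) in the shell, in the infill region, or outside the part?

At z = 8.2 mm: the 29.5×22.5 cube contributes its full rectangle. Overall, the cross-section is a single solid region. The nearest boundary edge runs (0.00, 22.50)→(0.00, 0.00); distance from the point to it = 5.20 mm. The point is inside the cross-section and 5.20 mm from the nearest boundary — more than the 0.8 mm shell width (2 × 0.4), so it's in the infill interior.

infill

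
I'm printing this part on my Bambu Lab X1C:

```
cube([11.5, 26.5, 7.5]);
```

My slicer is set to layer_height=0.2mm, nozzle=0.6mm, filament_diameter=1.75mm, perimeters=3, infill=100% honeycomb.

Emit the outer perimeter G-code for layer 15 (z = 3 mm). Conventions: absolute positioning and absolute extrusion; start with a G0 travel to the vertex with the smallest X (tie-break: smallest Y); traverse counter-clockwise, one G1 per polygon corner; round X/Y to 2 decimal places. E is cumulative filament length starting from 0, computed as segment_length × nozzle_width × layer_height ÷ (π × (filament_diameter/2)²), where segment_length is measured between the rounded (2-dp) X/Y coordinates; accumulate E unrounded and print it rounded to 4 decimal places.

At z = 3 mm: the cube (footprint 11.5×26.5) is included at this height. The outline is a single polygon with 4 vertices. Extrusion per mm of travel: 0.6 × 0.2 / (π × 0.875²) = 0.049890. Accumulating E over each segment gives final E = 3.7917.

G0 X0.00 Y0.00 Z3.00
G1 X11.50 Y0.00 E0.5737
G1 X11.50 Y26.50 E1.8958
G1 X0.00 Y26.50 E2.4696
G1 X0.00 Y0.00 E3.7917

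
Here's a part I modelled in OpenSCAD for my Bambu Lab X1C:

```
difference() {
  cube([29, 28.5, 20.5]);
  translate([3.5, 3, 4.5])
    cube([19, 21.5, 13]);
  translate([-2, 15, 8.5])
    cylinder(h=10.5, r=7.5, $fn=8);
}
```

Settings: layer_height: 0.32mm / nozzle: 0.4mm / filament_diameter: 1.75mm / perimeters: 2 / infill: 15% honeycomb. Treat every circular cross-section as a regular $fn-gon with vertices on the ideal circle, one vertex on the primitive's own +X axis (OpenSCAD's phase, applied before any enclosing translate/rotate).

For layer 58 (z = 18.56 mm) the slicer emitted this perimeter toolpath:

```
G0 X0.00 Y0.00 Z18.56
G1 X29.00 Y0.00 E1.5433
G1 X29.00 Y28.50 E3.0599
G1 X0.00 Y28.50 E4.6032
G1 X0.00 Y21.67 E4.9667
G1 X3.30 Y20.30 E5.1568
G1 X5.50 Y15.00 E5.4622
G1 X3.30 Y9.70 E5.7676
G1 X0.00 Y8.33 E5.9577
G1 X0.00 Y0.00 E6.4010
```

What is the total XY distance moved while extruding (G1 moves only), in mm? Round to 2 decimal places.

Sum the Euclidean lengths of each G1 segment: total = 120.28 mm.

120.28 mm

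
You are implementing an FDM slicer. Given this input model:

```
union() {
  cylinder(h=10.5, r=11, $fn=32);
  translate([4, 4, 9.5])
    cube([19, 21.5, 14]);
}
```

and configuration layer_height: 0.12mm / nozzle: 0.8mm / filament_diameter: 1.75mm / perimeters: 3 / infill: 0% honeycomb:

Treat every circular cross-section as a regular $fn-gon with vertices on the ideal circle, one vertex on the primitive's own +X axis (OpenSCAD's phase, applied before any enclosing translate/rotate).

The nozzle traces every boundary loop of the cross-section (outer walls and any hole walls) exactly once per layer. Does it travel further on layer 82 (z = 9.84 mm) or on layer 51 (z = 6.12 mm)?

layer 82 (z = 9.84 mm)

Layer 82 (z = 9.84): the r=11 cylinder contributes a regular 32-gon of circumradius 11 (perimeter = 2·32·11.000·sin(180°/32) = 69.00 mm); the 19×21.5 cube at (4, 4) contributes its full rectangle (perimeter 81.00 mm); Combining (union): the regions partially overlap (shared area 24.70 mm²), so the edge portions inside another operand are dropped and the merged outline is re-measured after clipping — boundary = 128.49 mm. So its perimeter = 128.49 mm. Layer 51 (z = 6.12): the r=11 cylinder gives a regular 32-gon of circumradius 11 (constant along its height) (perimeter = 2·32·11.000·sin(180°/32) = 69.00 mm); the cube at (4, 4) does not reach this height (z outside [9.5, 23.5]); Taking the union: only the r=11 cylinder is present, so the union is just that shape — boundary = 69.00 mm. So its perimeter = 69.00 mm. Layer 82 is larger (128.49 vs 69.00 mm).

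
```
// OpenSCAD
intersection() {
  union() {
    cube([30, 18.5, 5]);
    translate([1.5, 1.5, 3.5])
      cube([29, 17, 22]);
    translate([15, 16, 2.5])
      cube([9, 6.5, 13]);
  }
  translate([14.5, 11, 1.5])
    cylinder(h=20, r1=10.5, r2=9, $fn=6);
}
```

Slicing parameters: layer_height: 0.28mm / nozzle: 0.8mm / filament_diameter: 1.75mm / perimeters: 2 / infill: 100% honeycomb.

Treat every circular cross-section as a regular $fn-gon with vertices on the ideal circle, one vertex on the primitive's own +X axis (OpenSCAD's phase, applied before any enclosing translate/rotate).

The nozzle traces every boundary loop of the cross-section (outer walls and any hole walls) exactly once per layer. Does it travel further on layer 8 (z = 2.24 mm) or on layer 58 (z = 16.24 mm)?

Layer 8 (z = 2.24): the cube is present — its section is the full 30×18.5 rectangle (perimeter 97.00 mm); the cube at (1.5, 1.5) does not reach this height (z outside [3.5, 25.5]); the cube at (15, 16) is not intersected at this z (z outside [2.5, 15.5]); Merging all regions: only the 30×18.5 cube is present, so the union is just that shape — boundary = 97.00 mm; the cone at (14.5, 11): at t=0.037 of its height the radius interpolates to r₁+(r₂−r₁)t = 10.444, giving a regular 6-gon of that circumradius (perimeter = 2·6·10.444·sin(180°/6) = 62.67 mm); Taking the intersection: the cone at (14.5, 11) partially overlaps the result so far; clipping to the common part keeps 265.90 mm² — boundary = 60.88 mm. So its perimeter = 60.88 mm. Layer 58 (z = 16.24): the cube is not intersected at this z (z outside [0, 5]); the cube at (1.5, 1.5) is present — its section is the full 29×17 rectangle (perimeter 92.00 mm); the cube at (15, 16) does not reach this height (z outside [2.5, 15.5]); Taking the union: only the 29×17 cube at (1.5, 1.5) is present, so the union is just that shape — boundary = 92.00 mm; the cone at (14.5, 11) (r1=10.5→r2=9) has section circumradius 9.395 here — a regular 6-gon (perimeter = 2·6·9.395·sin(180°/6) = 56.37 mm); Taking the intersection: the cone at (14.5, 11) partially overlaps the result so far; clipping to the common part keeps 223.09 mm² — boundary = 55.63 mm. So its perimeter = 55.63 mm. Layer 8 is larger (60.88 vs 55.63 mm).

layer 8 (z = 2.24 mm)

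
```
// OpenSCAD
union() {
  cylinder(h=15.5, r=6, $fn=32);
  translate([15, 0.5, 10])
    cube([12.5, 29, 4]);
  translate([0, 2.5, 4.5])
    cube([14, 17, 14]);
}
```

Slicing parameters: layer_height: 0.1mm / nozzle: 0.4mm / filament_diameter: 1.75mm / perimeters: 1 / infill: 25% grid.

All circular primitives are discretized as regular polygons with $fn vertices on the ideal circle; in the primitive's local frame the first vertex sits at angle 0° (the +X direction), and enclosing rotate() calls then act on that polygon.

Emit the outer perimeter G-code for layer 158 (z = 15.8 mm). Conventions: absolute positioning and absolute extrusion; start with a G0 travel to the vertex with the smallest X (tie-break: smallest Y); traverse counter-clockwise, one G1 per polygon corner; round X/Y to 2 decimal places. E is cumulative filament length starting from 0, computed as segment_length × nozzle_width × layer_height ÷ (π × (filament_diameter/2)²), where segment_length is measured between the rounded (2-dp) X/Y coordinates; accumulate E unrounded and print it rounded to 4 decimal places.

G0 X0.00 Y2.50 Z15.80
G1 X14.00 Y2.50 E0.2328
G1 X14.00 Y19.50 E0.5155
G1 X0.00 Y19.50 E0.7484
G1 X0.00 Y2.50 E1.0311

At z = 15.8 mm: the cylinder is absent (z outside [0, 15.5]); the cube at (15, 0.5) is absent (z outside [10, 14]); the 14×17 cube at (0, 2.5) contributes its full rectangle; Taking the union: only the 14×17 cube at (0, 2.5) is present, so the union is just that shape — 1 connected region. The outline is a single polygon with 4 vertices. Extrusion per mm of travel: 0.4 × 0.1 / (π × 0.875²) = 0.016630. Accumulating E over each segment gives final E = 1.0311.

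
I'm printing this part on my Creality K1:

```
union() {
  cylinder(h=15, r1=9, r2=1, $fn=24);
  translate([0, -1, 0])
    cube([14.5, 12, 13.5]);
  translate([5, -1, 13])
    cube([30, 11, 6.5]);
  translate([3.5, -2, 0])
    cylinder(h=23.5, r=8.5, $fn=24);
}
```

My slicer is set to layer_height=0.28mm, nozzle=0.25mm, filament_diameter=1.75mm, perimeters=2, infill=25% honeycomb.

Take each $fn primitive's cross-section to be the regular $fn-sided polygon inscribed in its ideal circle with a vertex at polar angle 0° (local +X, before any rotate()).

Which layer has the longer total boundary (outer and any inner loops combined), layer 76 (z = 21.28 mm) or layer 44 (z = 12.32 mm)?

layer 44 (z = 12.32 mm)

Layer 76 (z = 21.28): the cone is not intersected at this z (z outside [0, 15]); the cube at (0, -1) is absent (z outside [0, 13.5]); the cube at (5, -1) is not intersected at this z (z outside [13, 19.5]); the cylinder at (3.5, -2): section is a regular 24-gon, circumradius r=8.5 (perimeter = 2·24·8.500·sin(180°/24) = 53.25 mm); Merging all regions: only the r=8.5 cylinder at (3.5, -2) is present, so the union is just that shape — boundary = 53.25 mm. So its perimeter = 53.25 mm. Layer 44 (z = 12.32): the cone contributes a regular 24-gon of circumradius 2.429 (interpolated between r1=9 and r2=1 at t=0.821) (perimeter = 2·24·2.429·sin(180°/24) = 15.22 mm); the cube at (0, -1) is present — its section is the full 14.5×12 rectangle (perimeter 53.00 mm); the cube at (5, -1) is absent (z outside [13, 19.5]); the r=8.5 cylinder at (3.5, -2) contributes a regular 24-gon of circumradius 8.5 (perimeter = 2·24·8.500·sin(180°/24) = 53.25 mm); Combining (union): the regions partially overlap (shared area 91.20 mm²), so the edge portions inside another operand are dropped and the merged outline is re-measured after clipping — boundary = 71.78 mm. So its perimeter = 71.78 mm. Layer 44 is larger (71.78 vs 53.25 mm).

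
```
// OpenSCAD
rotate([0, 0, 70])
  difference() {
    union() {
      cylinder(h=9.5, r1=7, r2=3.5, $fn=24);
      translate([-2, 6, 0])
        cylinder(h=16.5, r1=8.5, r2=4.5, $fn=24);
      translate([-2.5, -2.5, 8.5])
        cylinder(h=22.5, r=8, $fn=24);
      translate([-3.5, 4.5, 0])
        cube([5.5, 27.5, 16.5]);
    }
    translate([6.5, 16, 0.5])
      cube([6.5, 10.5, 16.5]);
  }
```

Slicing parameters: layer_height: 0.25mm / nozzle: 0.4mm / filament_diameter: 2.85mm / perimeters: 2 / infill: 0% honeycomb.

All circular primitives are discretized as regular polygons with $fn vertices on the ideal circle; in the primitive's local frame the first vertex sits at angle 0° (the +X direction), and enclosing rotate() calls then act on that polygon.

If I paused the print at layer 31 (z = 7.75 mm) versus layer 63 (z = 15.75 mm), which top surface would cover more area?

layer 63 (z = 15.75 mm)

Layer 31 (z = 7.75): the cone (r1=7→r2=3.5) has section circumradius 4.145 here — a regular 24-gon (area = (24/2)·4.145²·sin(360°/24) = 53.35 mm²); the cone at (-2, 6) contributes a regular 24-gon of circumradius 6.621 (interpolated between r1=8.5 and r2=4.5 at t=0.470) (area = (24/2)·6.621²·sin(360°/24) = 136.16 mm²); the cylinder at (-2.5, -2.5) is absent (z outside [8.5, 31]); the 5.5×27.5 cube at (-3.5, 4.5) contributes its full rectangle (area 151.25 mm²); Merging all regions: the regions partially overlap — summed areas 340.77 mm² minus the doubly-counted overlap 67.78 mm² gives 272.98 mm² — area = 272.98 mm²; the 6.5×10.5 cube at (6.5, 16) contributes its full rectangle (area 68.25 mm²); Taking the first minus the rest: starting from that combined region (272.98 mm²), the 6.5×10.5 cube at (6.5, 16) misses the remaining region (no effect) — area = 272.98 mm²; (rotated 70° about Z; rotation is an isometry so areas/perimeters/island counts are preserved). So its area = 272.98 mm². Layer 63 (z = 15.75): the cone is not intersected at this z (z outside [0, 9.5]); the cone at (-2, 6) contributes a regular 24-gon of circumradius 4.682 (interpolated between r1=8.5 and r2=4.5 at t=0.955) (area = (24/2)·4.682²·sin(360°/24) = 68.08 mm²); the r=8 cylinder at (-2.5, -2.5) gives a regular 24-gon of circumradius 8 (constant along its height) (area = (24/2)·8.000²·sin(360°/24) = 198.77 mm²); the cube at (-3.5, 4.5) is present — its section is the full 5.5×27.5 rectangle (area 151.25 mm²); Combining (union): the regions partially overlap — summed areas 418.10 mm² minus the doubly-counted overlap 55.95 mm² gives 362.15 mm² — area = 362.15 mm²; the cube at (6.5, 16) (footprint 6.5×10.5) is included at this height (area 68.25 mm²); Taking the first minus the rest: starting from the result so far (362.15 mm²), the 6.5×10.5 cube at (6.5, 16) misses the remaining region (no effect) — area = 362.15 mm²; (rotated 70° about Z; rotation is an isometry so areas/perimeters/island counts are preserved). So its area = 362.15 mm². Layer 63 is larger (362.15 vs 272.98 mm²).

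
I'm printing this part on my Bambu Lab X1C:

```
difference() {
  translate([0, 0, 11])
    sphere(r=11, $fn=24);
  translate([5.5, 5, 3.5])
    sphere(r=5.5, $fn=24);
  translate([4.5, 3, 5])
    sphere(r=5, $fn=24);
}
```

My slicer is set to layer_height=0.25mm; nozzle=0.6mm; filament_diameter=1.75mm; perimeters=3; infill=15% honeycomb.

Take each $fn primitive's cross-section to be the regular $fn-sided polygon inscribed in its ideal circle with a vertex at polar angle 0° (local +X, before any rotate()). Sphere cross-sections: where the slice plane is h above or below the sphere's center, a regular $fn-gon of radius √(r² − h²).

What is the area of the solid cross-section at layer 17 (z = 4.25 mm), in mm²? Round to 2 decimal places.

166.38 mm²

At z = 4.25 mm: the r=11 sphere contributes a regular 24-gon of circumradius √(11²−6.75²) = 8.685 (area = (24/2)·8.685²·sin(360°/24) = 234.30 mm²); the r=5.5 sphere at (5.5, 5) slices to a regular 24-gon of circumradius 5.449 (√(r²−h²) with h=0.75 from center) (area = (24/2)·5.449²·sin(360°/24) = 92.20 mm²); the r=5 sphere at (4.5, 3) contributes a regular 24-gon of circumradius √(5²−0.75²) = 4.943 (area = (24/2)·4.943²·sin(360°/24) = 75.90 mm²); Subtracting the remaining from the first: starting from the r=11 sphere (234.30 mm²), the r=5.5 sphere at (5.5, 5) partially overlaps it — only the 52.59 mm² overlap (of its 92.20 mm²) is removed, clipping the outline; the r=5 sphere at (4.5, 3) partially overlaps it — only the 15.32 mm² overlap (of its 75.90 mm²) is removed, clipping the outline — area = 166.38 mm². Overall, the cross-section is a single solid region. Net area = 166.38 mm².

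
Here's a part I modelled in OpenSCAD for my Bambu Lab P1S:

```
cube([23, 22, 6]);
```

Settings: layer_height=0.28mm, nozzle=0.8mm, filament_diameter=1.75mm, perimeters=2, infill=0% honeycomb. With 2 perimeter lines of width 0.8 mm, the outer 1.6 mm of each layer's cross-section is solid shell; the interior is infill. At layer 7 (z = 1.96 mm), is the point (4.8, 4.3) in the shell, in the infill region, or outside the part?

infill

At z = 1.96 mm: the 23×22 cube contributes its full rectangle. Overall, the cross-section is a single solid region. The nearest boundary edge runs (0.00, 0.00)→(23.00, 0.00); distance from the point to it = 4.30 mm. The point is inside the cross-section and 4.30 mm from the nearest boundary — more than the 1.6 mm shell width (2 × 0.8), so it's in the infill interior.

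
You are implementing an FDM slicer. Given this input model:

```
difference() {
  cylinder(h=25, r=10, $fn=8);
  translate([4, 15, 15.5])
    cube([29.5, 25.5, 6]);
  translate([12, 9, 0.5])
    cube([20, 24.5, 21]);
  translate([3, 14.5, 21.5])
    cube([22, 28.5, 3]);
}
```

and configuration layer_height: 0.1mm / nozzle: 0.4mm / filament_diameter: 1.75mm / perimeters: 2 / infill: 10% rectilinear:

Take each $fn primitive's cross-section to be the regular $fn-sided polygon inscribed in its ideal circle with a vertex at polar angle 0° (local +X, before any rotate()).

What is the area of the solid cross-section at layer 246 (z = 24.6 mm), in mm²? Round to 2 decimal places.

282.84 mm²

At z = 24.6 mm: the r=10 cylinder contributes a regular 8-gon of circumradius 10 (area = (8/2)·10.000²·sin(360°/8) = 282.84 mm²); the cube at (4, 15) does not reach this height (z outside [15.5, 21.5]); the cube at (12, 9) is absent (z outside [0.5, 21.5]); the cube at (3, 14.5) is not intersected at this z (z outside [21.5, 24.5]); After the difference (first − rest): none of the subtracted shapes is present at this height, so the r=10 cylinder is unchanged — area = 282.84 mm². Overall, the cross-section is a single solid region. Net area = 282.84 mm².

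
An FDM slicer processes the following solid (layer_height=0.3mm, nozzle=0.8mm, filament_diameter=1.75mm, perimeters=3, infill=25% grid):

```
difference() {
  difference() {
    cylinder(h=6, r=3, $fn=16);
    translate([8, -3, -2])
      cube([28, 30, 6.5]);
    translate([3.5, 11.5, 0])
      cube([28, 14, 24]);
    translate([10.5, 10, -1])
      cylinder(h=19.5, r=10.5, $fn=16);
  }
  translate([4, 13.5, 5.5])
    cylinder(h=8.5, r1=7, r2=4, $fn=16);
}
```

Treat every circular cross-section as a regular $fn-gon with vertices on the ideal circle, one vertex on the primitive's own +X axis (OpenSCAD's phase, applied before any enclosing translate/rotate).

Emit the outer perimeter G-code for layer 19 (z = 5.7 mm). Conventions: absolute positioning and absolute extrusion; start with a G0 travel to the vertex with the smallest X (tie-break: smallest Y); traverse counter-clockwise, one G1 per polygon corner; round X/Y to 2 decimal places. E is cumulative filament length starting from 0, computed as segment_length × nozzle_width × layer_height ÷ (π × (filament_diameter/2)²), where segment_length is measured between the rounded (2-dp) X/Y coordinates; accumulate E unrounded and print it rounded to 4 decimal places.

At z = 5.7 mm: the cylinder: section is a regular 16-gon, circumradius r=3; the cube at (8, -3) does not reach this height (z outside [-2, 4.5]); the 28×14 cube at (3.5, 11.5) contributes its full rectangle; the r=10.5 cylinder at (10.5, 10) gives a regular 16-gon of circumradius 10.5 (constant along its height); Taking the first minus the rest: starting from the r=3 cylinder, the 28×14 cube at (3.5, 11.5) misses the remaining region (no effect); the r=10.5 cylinder at (10.5, 10) misses the remaining region (no effect) — 1 connected region; the cone at (4, 13.5): at t=0.024 of its height the radius interpolates to r₁+(r₂−r₁)t = 6.929, giving a regular 16-gon of that circumradius; Taking the first minus the rest: starting from that combined region, the cone at (4, 13.5) misses the remaining region (no effect) — 1 connected region. The outline is a single polygon with 16 vertices. Extrusion per mm of travel: 0.8 × 0.3 / (π × 0.875²) = 0.099780. Accumulating E over each segment gives final E = 1.8682.

G0 X-3.00 Y0.00 Z5.70
G1 X-2.77 Y-1.15 E0.1170
G1 X-2.12 Y-2.12 E0.2335
G1 X-1.15 Y-2.77 E0.3500
G1 X0.00 Y-3.00 E0.4671
G1 X1.15 Y-2.77 E0.5841
G1 X2.12 Y-2.12 E0.7006
G1 X2.77 Y-1.15 E0.8171
G1 X3.00 Y0.00 E0.9341
G1 X2.77 Y1.15 E1.0511
G1 X2.12 Y2.12 E1.1676
G1 X1.15 Y2.77 E1.2841
G1 X0.00 Y3.00 E1.4012
G1 X-1.15 Y2.77 E1.5182
G1 X-2.12 Y2.12 E1.6347
G1 X-2.77 Y1.15 E1.7512
G1 X-3.00 Y0.00 E1.8682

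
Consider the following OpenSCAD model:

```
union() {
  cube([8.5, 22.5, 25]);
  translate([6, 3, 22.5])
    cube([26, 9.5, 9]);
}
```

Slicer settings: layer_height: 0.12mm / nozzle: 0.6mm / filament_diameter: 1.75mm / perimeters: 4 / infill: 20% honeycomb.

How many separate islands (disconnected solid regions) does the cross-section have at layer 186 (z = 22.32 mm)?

1

At z = 22.32 mm: the cube is present — its section is the full 8.5×22.5 rectangle; the cube at (6, 3) does not reach this height (z outside [22.5, 31.5]); Combining (union): only the 8.5×22.5 cube is present, so the union is just that shape — 1 connected region. Overall, the cross-section is a single solid region. Island count = 1.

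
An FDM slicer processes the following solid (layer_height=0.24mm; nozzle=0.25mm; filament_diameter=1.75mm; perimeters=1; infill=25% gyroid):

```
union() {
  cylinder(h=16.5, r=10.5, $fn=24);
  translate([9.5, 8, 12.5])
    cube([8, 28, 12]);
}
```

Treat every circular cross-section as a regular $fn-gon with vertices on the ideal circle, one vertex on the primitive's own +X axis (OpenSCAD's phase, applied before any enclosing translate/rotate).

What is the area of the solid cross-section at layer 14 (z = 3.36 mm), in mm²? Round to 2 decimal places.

At z = 3.36 mm: the r=10.5 cylinder gives a regular 24-gon of circumradius 10.5 (constant along its height) (area = (24/2)·10.500²·sin(360°/24) = 342.42 mm²); the cube at (9.5, 8) is not intersected at this z (z outside [12.5, 24.5]); Merging all regions: only the r=10.5 cylinder is present, so the union is just that shape — area = 342.42 mm². Overall, the cross-section is a single solid region. Net area = 342.42 mm².

342.42 mm²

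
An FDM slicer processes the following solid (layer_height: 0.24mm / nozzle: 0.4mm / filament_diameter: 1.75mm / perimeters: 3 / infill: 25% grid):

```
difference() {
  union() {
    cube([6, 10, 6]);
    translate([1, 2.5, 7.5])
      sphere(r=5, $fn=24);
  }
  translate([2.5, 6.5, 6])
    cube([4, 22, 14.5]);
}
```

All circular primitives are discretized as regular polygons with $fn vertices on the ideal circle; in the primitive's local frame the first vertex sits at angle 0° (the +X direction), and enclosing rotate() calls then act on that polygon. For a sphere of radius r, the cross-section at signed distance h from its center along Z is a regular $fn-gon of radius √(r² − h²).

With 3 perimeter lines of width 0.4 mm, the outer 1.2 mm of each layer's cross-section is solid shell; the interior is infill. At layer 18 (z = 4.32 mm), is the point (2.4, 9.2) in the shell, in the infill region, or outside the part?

At z = 4.32 mm: the cube (footprint 6×10) is included at this height; the r=5 sphere at (1, 2.5) contributes a regular 24-gon of circumradius √(5²−3.18²) = 3.858; Combining (union): the regions partially overlap (shared area 26.71 mm²), so overlapping operands fuse into one piece — 1 connected region; the cube at (2.5, 6.5) is not intersected at this z (z outside [6, 20.5]); Taking the first minus the rest: none of the subtracted shapes is present at this height, so that combined region is unchanged — 1 connected region. Overall, the cross-section is a single solid region. The nearest boundary edge runs (0.00, 10.00)→(6.00, 10.00); distance from the point to it = 0.80 mm. The point is inside the cross-section, 0.80 mm from the nearest boundary — within the 1.2 mm shell band (3 × 0.4).

shell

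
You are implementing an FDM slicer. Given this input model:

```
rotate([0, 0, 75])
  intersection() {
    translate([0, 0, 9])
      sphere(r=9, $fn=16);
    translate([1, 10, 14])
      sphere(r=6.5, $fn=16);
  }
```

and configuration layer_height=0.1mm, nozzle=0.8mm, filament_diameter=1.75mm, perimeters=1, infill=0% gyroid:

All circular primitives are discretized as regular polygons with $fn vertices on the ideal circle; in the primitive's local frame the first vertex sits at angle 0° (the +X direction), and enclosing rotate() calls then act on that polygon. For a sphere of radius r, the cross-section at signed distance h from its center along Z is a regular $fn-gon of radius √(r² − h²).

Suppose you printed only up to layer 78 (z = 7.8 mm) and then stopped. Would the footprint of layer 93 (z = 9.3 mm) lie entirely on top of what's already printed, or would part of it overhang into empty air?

part overhangs

Compare the two slices. At z = 7.8: the sphere: section is a regular 16-gon, circumradius = √(r²−h²) = √(9²−1.2²) = 8.920 (area = (16/2)·8.920²·sin(360°/16) = 243.57 mm²); the r=6.5 sphere at (1, 10) slices to a regular 16-gon of circumradius 1.952 (√(r²−h²) with h=6.2 from center) (area = (16/2)·1.952²·sin(360°/16) = 11.66 mm²); After intersecting: the r=6.5 sphere at (1, 10) partially overlaps the r=9 sphere; clipping to the common part keeps 1.29 mm² — area = 1.29 mm²; (rotated 75° about Z; rotation is an isometry so areas/perimeters/island counts are preserved). At z = 9.3: the sphere: section is a regular 16-gon, circumradius = √(r²−h²) = √(9²−0.3²) = 8.995 (area = (16/2)·8.995²·sin(360°/16) = 247.70 mm²); the sphere at (1, 10): section is a regular 16-gon, circumradius = √(r²−h²) = √(6.5²−4.7²) = 4.490 (area = (16/2)·4.490²·sin(360°/16) = 61.72 mm²); Keeping only the common overlap: the r=6.5 sphere at (1, 10) partially overlaps the r=9 sphere; clipping to the common part keeps 17.92 mm² — area = 17.92 mm²; (whole slice rotated 75° about Z — lengths, areas and connectivity unchanged). Checking containment: at z = 9.3 the cross-section extends beyond the z = 7.8 cross-section by about 16.62 mm².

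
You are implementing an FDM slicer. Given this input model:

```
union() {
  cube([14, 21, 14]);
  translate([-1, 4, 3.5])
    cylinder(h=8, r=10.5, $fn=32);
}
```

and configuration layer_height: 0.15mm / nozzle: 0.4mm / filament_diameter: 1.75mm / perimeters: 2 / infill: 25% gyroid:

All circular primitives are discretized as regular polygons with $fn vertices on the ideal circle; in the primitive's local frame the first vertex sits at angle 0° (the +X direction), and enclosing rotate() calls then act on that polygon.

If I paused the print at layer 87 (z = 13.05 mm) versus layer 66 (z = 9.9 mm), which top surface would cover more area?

layer 66 (z = 9.9 mm)

Layer 87 (z = 13.05): the cube (footprint 14×21) is included at this height (area 294.00 mm²); the cylinder at (-1, 4) is absent (z outside [3.5, 11.5]); Taking the union: only the 14×21 cube is present, so the union is just that shape — area = 294.00 mm². So its area = 294.00 mm². Layer 66 (z = 9.9): the cube (footprint 14×21) is included at this height (area 294.00 mm²); the cylinder at (-1, 4): section is a regular 32-gon, circumradius r=10.5 (area = (32/2)·10.500²·sin(360°/32) = 344.14 mm²); Merging all regions: the regions partially overlap — summed areas 638.14 mm² minus the doubly-counted overlap 112.41 mm² gives 525.73 mm² — area = 525.73 mm². So its area = 525.73 mm². Layer 66 is larger (525.73 vs 294.00 mm²).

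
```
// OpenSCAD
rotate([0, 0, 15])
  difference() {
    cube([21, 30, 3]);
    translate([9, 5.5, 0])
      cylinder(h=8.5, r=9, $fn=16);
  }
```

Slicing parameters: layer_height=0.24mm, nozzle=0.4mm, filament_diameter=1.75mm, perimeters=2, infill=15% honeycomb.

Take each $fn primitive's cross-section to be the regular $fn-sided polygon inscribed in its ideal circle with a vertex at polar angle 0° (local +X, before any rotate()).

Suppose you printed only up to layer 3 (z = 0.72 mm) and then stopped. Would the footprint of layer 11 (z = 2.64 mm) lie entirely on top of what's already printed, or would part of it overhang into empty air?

entirely on top

Compare the two slices. At z = 0.72: the cube is present — its section is the full 21×30 rectangle (area 630.00 mm²); the cylinder at (9, 5.5): section is a regular 16-gon, circumradius r=9 (area = (16/2)·9.000²·sin(360°/16) = 247.98 mm²); After the difference (first − rest): starting from the 21×30 cube (630.00 mm²), the r=9 cylinder at (9, 5.5) partially overlaps it — only the 214.99 mm² overlap (of its 247.98 mm²) is removed, clipping the outline — area = 415.01 mm²; (whole slice rotated 15° about Z — lengths, areas and connectivity unchanged). At z = 2.64: the cube is present — its section is the full 21×30 rectangle (area 630.00 mm²); the r=9 cylinder at (9, 5.5) contributes a regular 16-gon of circumradius 9 (area = (16/2)·9.000²·sin(360°/16) = 247.98 mm²); Subtracting the remaining from the first: starting from the 21×30 cube (630.00 mm²), the r=9 cylinder at (9, 5.5) partially overlaps it — only the 214.99 mm² overlap (of its 247.98 mm²) is removed, clipping the outline — area = 415.01 mm²; (whole slice rotated 15° about Z — lengths, areas and connectivity unchanged). Checking containment: the cross-section at z = 2.64 is a subset of the cross-section at z = 0.72.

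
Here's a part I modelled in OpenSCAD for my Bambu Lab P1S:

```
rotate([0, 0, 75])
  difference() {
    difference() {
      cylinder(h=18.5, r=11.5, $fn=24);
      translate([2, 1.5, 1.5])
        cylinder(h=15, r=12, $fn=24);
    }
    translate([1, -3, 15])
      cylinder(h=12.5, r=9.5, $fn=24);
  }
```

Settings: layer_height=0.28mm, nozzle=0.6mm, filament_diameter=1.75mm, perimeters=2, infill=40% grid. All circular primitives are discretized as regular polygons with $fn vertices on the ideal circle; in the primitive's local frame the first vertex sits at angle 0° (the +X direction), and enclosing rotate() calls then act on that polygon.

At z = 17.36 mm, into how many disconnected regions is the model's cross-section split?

1

At z = 17.36 mm: the r=11.5 cylinder contributes a regular 24-gon of circumradius 11.5; the cylinder at (2, 1.5) does not reach this height (z outside [1.5, 16.5]); Subtracting the remaining from the first: none of the subtracted shapes is present at this height, so the r=11.5 cylinder is unchanged — 1 connected region; the r=9.5 cylinder at (1, -3) contributes a regular 24-gon of circumradius 9.5; Taking the first minus the rest: starting from the result so far, the r=9.5 cylinder at (1, -3) partially overlaps it — only the 266.06 mm² overlap (of its 280.30 mm²) is removed, clipping the outline — 1 connected region; (rotated 75° about Z; rotation is an isometry so areas/perimeters/island counts are preserved). The result has 1 disconnected region.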